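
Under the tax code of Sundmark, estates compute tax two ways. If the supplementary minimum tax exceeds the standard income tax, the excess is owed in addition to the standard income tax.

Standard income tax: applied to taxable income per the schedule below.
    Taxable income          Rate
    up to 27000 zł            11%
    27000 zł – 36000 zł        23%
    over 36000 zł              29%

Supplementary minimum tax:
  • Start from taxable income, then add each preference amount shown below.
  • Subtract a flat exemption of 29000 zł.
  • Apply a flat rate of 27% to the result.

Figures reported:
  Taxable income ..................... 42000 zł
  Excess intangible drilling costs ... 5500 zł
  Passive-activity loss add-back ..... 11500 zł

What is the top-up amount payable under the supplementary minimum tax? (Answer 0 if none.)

1320 zł

Standard income tax:
  27000 zł × 11% = 2970 zł
  9000 zł × 23% = 2070 zł
  6000 zł × 29% = 1740 zł
  → 6780 zł

Supplementary minimum tax:
  Adjusted income: 42000 zł + 5500 zł + 11500 zł = 59000 zł
  Less exemption 29000 zł → base 30000 zł
  30000 zł × 27% = 8100 zł

Excess of supplementary minimum tax over standard income tax: 8100 zł − 6780 zł = 1320 zł.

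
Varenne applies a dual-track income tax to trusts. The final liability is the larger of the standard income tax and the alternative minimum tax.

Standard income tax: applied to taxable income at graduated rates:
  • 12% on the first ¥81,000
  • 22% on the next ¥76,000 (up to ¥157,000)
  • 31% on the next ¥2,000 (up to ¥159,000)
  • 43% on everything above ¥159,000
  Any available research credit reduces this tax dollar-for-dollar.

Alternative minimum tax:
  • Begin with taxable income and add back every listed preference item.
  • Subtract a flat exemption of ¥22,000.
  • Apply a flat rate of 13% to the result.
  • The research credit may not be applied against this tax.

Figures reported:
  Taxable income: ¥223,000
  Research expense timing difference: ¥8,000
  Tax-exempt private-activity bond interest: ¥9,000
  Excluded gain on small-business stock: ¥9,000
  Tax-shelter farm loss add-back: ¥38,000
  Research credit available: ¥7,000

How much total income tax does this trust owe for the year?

¥47,580

Standard income tax:
  ¥81,000 × 12% = ¥9,720
  ¥76,000 × 22% = ¥16,720
  ¥2,000 × 31% = ¥620
  ¥64,000 × 43% = ¥27,520
  → ¥54,580
  Less research credit ¥7,000 → ¥47,580

Alternative minimum tax:
  Adjusted income: ¥223,000 + ¥8,000 + ¥9,000 + ¥9,000 + ¥38,000 = ¥287,000
  Less exemption ¥22,000 → base ¥265,000
  ¥265,000 × 13% = ¥34,450

¥47,580 > ¥34,450, so the standard income tax governs.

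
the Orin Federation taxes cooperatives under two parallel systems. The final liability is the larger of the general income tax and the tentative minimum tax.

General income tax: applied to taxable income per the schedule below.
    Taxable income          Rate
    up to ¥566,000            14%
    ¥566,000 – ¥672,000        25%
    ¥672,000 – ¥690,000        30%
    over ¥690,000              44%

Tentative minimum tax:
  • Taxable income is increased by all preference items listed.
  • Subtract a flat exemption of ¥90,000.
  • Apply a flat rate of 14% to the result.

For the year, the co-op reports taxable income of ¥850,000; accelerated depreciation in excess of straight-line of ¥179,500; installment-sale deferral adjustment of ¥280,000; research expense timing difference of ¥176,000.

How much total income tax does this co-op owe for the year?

¥195,370

General income tax:
  ¥566,000 × 14% = ¥79,240
  ¥106,000 × 25% = ¥26,500
  ¥18,000 × 30% = ¥5,400
  ¥160,000 × 44% = ¥70,400
  → ¥181,540

Tentative minimum tax:
  Adjusted income: ¥850,000 + ¥179,500 + ¥280,000 + ¥176,000 = ¥1,485,500
  Less exemption ¥90,000 → base ¥1,395,500
  ¥1,395,500 × 14% = ¥195,370

¥195,370 > ¥181,540, so the tentative minimum tax is the binding amount.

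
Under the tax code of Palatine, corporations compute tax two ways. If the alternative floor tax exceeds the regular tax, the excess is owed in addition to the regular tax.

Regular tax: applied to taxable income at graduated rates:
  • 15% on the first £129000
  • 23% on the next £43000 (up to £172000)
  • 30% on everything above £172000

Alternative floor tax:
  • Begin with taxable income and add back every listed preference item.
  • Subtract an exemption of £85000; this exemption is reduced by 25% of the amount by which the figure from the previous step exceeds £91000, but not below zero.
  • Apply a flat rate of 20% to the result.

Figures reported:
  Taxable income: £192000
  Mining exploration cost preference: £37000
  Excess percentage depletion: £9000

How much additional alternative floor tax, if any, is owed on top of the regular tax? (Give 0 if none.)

£2710

Alternative floor tax:
  Adjusted income: £192000 + £37000 + £9000 = £238000
  Exemption: £85000 − 25% × (£238000 − £91000) = £85000 − £36750 = £48250
  Base: £238000 − £48250 = £189750
  £189750 × 20% = £37950

Regular tax:
  £129000 × 15% = £19350
  £43000 × 23% = £9890
  £20000 × 30% = £6000
  → £35240

Excess of alternative floor tax over regular tax: £37950 − £35240 = £2710.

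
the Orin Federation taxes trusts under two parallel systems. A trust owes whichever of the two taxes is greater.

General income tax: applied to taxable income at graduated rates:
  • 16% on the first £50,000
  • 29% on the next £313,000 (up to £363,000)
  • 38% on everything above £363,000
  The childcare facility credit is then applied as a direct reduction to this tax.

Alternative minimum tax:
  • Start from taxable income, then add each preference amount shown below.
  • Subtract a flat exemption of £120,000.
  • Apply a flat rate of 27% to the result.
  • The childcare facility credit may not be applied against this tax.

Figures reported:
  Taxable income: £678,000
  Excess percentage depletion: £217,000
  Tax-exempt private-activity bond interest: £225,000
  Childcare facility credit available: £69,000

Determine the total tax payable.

£270,000

Alternative minimum tax:
  Adjusted income: £678,000 + £217,000 + £225,000 = £1,120,000
  Less exemption £120,000 → base £1,000,000
  £1,000,000 × 27% = £270,000

General income tax:
  £50,000 × 16% = £8,000
  £313,000 × 29% = £90,770
  £315,000 × 38% = £119,700
  → £218,470
  Less childcare facility credit £69,000 → £149,470

£270,000 > £149,470, so the alternative minimum tax is the binding amount.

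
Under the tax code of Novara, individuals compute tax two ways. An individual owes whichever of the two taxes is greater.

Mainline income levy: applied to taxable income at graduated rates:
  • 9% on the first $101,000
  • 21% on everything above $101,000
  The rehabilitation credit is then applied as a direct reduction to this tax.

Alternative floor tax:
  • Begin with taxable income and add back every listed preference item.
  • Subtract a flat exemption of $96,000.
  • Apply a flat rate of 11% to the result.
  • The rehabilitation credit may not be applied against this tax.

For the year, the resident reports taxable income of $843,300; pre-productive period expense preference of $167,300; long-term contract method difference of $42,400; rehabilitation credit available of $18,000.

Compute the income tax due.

$146,973

Alternative floor tax:
  Adjusted income: $843,300 + $167,300 + $42,400 = $1,053,000
  Less exemption $96,000 → base $957,000
  $957,000 × 11% = $105,270

Mainline income levy:
  $101,000 × 9% = $9,090
  $742,300 × 21% = $155,883
  → $164,973
  Less rehabilitation credit $18,000 → $146,973

$146,973 > $105,270, so the mainline income levy governs.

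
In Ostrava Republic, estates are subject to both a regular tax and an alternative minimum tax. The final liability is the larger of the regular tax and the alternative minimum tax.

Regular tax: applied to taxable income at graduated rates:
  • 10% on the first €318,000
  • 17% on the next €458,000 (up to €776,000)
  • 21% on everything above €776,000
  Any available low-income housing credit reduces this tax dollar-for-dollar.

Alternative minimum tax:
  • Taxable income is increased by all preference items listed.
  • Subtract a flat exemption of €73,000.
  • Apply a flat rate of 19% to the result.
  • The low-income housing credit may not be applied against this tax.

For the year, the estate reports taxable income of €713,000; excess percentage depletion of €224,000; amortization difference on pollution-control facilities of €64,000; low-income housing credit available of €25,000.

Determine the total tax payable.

€176,320

Regular tax:
  €318,000 × 10% = €31,800
  €395,000 × 17% = €67,150
  → €98,950
  Less low-income housing credit €25,000 → €73,950

Alternative minimum tax:
  Adjusted income: €713,000 + €224,000 + €64,000 = €1,001,000
  Less exemption €73,000 → base €928,000
  €928,000 × 19% = €176,320

€176,320 > €73,950, so the alternative minimum tax is the binding amount.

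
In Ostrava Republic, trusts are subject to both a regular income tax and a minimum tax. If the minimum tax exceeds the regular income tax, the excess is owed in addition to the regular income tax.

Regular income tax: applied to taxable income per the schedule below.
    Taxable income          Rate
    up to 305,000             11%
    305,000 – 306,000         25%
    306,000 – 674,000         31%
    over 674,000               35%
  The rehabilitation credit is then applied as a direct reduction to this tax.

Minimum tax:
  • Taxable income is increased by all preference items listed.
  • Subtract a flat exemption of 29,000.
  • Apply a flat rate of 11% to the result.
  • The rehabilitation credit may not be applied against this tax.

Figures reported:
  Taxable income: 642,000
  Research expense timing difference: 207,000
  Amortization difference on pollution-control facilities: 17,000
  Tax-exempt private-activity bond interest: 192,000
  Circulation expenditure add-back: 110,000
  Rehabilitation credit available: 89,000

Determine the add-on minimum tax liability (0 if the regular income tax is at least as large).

Regular income tax:
  305,000 × 11% = 33,550
  1,000 × 25% = 250
  336,000 × 31% = 104,160
  → 137,960
  Less rehabilitation credit 89,000 → 48,960

Minimum tax:
  Adjusted income: 642,000 + 207,000 + 17,000 + 192,000 + 110,000 = 1,168,000
  Less exemption 29,000 → base 1,139,000
  1,139,000 × 11% = 125,290

Excess of minimum tax over regular income tax: 125,290 − 48,960 = 76,330.

76,330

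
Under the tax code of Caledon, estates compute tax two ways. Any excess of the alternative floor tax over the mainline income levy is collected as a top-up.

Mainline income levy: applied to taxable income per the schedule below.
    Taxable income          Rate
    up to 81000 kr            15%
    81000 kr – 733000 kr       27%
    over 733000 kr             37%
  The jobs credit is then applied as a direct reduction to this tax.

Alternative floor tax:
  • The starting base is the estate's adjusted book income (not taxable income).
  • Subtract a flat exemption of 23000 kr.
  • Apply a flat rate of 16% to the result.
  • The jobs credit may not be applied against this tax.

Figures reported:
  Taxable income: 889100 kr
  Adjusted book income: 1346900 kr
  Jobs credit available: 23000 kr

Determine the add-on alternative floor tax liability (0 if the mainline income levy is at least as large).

0 kr

Alternative floor tax:
  Base (adjusted book income): 1346900 kr
  Less exemption 23000 kr → base 1323900 kr
  1323900 kr × 16% = 211824 kr

Mainline income levy:
  81000 kr × 15% = 12150 kr
  652000 kr × 27% = 176040 kr
  156100 kr × 37% = 57757 kr
  → 245947 kr
  Less jobs credit 23000 kr → 222947 kr

211824 kr ≤ 222947 kr, so no add-on is due.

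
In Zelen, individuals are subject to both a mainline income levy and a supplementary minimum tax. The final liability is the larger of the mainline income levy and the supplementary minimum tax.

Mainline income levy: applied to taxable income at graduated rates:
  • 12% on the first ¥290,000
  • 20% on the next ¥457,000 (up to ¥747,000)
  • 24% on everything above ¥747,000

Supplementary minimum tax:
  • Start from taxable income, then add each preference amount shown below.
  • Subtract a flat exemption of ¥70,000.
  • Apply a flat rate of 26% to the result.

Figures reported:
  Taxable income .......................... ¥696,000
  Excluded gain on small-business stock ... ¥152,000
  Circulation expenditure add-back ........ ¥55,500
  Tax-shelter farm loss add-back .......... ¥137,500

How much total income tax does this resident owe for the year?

Supplementary minimum tax:
  Adjusted income: ¥696,000 + ¥152,000 + ¥55,500 + ¥137,500 = ¥1,041,000
  Less exemption ¥70,000 → base ¥971,000
  ¥971,000 × 26% = ¥252,460

Mainline income levy:
  ¥290,000 × 12% = ¥34,800
  ¥406,000 × 20% = ¥81,200
  → ¥116,000

¥252,460 > ¥116,000, so the supplementary minimum tax is the binding amount.

¥252,460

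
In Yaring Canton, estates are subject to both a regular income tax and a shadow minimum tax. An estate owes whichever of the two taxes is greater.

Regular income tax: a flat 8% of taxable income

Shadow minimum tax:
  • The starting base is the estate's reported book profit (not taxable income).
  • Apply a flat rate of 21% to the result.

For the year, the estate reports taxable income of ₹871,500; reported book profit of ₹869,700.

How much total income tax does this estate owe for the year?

Regular income tax:
  ₹871,500 × 8% = ₹69,720

Shadow minimum tax:
  Base (reported book profit): ₹869,700
  ₹869,700 × 21% = ₹182,637

₹182,637 > ₹69,720, so the shadow minimum tax is the binding amount.

₹182,637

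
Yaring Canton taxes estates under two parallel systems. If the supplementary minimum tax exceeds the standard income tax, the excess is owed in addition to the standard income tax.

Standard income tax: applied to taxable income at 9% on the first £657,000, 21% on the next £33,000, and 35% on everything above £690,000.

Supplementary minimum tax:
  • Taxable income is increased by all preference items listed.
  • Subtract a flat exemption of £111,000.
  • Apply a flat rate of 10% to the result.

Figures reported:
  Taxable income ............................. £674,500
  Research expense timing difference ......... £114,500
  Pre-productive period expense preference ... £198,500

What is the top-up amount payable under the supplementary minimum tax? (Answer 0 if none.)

£24,845

Standard income tax:
  £657,000 × 9% = £59,130
  £17,500 × 21% = £3,675
  → £62,805

Supplementary minimum tax:
  Adjusted income: £674,500 + £114,500 + £198,500 = £987,500
  Less exemption £111,000 → base £876,500
  £876,500 × 10% = £87,650

Excess of supplementary minimum tax over standard income tax: £87,650 − £62,805 = £24,845.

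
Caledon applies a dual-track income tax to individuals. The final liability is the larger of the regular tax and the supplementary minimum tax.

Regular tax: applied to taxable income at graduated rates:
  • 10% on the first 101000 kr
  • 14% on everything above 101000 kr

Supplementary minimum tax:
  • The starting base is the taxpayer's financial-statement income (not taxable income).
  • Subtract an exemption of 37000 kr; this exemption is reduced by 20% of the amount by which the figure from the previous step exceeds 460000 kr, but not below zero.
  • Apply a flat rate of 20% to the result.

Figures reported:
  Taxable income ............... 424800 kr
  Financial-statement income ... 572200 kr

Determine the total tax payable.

Supplementary minimum tax:
  Base (financial-statement income): 572200 kr
  Exemption: 37000 kr − 20% × (572200 kr − 460000 kr) = 37000 kr − 22440 kr = 14560 kr
  Base: 572200 kr − 14560 kr = 557640 kr
  557640 kr × 20% = 111528 kr

Regular tax:
  101000 kr × 10% = 10100 kr
  323800 kr × 14% = 45332 kr
  → 55432 kr

111528 kr > 55432 kr, so the supplementary minimum tax is the binding amount.

111528 kr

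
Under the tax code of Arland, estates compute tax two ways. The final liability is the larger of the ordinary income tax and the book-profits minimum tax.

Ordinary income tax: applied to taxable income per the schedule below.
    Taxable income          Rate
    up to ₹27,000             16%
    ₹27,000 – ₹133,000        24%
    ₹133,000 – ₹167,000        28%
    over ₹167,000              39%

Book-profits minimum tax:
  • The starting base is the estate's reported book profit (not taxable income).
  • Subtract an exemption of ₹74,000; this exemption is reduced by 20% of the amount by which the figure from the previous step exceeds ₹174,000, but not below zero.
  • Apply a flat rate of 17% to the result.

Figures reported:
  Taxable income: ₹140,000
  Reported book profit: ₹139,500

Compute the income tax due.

Book-profits minimum tax:
  Base (reported book profit): ₹139,500
  Exemption: ₹139,500 ≤ ₹174,000, so full ₹74,000 applies
  Base: ₹139,500 − ₹74,000 = ₹65,500
  ₹65,500 × 17% = ₹11,135

Ordinary income tax:
  ₹27,000 × 16% = ₹4,320
  ₹106,000 × 24% = ₹25,440
  ₹7,000 × 28% = ₹1,960
  → ₹31,720

₹31,720 > ₹11,135, so the ordinary income tax governs.

₹31,720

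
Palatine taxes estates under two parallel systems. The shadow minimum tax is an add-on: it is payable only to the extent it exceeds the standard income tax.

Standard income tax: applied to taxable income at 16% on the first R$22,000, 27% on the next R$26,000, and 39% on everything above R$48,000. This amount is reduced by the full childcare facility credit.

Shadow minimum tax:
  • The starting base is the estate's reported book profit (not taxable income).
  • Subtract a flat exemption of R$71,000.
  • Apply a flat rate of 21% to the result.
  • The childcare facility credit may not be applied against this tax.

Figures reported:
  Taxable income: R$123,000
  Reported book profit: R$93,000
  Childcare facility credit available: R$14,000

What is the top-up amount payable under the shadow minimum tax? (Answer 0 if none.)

R$0

Standard income tax:
  R$22,000 × 16% = R$3,520
  R$26,000 × 27% = R$7,020
  R$75,000 × 39% = R$29,250
  → R$39,790
  Less childcare facility credit R$14,000 → R$25,790

Shadow minimum tax:
  Base (reported book profit): R$93,000
  Less exemption R$71,000 → base R$22,000
  R$22,000 × 21% = R$4,620

R$4,620 ≤ R$25,790, so no add-on is due.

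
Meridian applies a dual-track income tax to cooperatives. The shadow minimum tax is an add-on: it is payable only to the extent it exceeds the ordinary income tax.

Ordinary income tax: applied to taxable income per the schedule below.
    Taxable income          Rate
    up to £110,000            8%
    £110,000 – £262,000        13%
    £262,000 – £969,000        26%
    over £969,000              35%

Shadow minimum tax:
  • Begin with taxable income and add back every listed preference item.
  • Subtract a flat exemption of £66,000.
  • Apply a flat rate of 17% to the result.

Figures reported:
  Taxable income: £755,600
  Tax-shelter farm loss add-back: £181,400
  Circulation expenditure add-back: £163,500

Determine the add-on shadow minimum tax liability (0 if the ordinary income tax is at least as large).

Shadow minimum tax:
  Adjusted income: £755,600 + £181,400 + £163,500 = £1,100,500
  Less exemption £66,000 → base £1,034,500
  £1,034,500 × 17% = £175,865

Ordinary income tax:
  £110,000 × 8% = £8,800
  £152,000 × 13% = £19,760
  £493,600 × 26% = £128,336
  → £156,896

Excess of shadow minimum tax over ordinary income tax: £175,865 − £156,896 = £18,969.

£18,969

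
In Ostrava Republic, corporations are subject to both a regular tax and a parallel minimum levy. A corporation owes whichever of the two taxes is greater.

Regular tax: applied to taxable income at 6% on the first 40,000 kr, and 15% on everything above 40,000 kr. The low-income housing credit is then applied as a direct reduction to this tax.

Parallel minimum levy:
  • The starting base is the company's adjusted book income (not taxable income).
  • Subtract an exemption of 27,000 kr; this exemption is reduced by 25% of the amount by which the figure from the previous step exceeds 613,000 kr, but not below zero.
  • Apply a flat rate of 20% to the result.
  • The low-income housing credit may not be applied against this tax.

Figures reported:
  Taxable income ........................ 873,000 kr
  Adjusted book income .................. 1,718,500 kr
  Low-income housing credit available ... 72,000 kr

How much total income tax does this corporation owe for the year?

Regular tax:
  40,000 kr × 6% = 2,400 kr
  833,000 kr × 15% = 124,950 kr
  → 127,350 kr
  Less low-income housing credit 72,000 kr → 55,350 kr

Parallel minimum levy:
  Base (adjusted book income): 1,718,500 kr
  Exemption: 25% × (1,718,500 kr − 613,000 kr) = 276,375 kr ≥ 27,000 kr, so the exemption is fully phased out
  Base: 1,718,500 kr − 0 kr = 1,718,500 kr
  1,718,500 kr × 20% = 343,700 kr

343,700 kr > 55,350 kr, so the parallel minimum levy is the binding amount.

343,700 kr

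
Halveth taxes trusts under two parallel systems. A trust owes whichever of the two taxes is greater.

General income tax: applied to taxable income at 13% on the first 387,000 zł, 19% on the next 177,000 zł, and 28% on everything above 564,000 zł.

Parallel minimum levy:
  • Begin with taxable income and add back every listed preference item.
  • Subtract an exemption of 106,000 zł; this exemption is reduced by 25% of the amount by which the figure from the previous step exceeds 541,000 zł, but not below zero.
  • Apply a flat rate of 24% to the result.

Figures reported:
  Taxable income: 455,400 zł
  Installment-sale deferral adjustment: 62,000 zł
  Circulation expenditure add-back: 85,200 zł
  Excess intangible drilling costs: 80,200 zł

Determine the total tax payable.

Parallel minimum levy:
  Adjusted income: 455,400 zł + 62,000 zł + 85,200 zł + 80,200 zł = 682,800 zł
  Exemption: 106,000 zł − 25% × (682,800 zł − 541,000 zł) = 106,000 zł − 35,450 zł = 70,550 zł
  Base: 682,800 zł − 70,550 zł = 612,250 zł
  612,250 zł × 24% = 146,940 zł

General income tax:
  387,000 zł × 13% = 50,310 zł
  68,400 zł × 19% = 12,996 zł
  → 63,306 zł

146,940 zł > 63,306 zł, so the parallel minimum levy is the binding amount.

146,940 zł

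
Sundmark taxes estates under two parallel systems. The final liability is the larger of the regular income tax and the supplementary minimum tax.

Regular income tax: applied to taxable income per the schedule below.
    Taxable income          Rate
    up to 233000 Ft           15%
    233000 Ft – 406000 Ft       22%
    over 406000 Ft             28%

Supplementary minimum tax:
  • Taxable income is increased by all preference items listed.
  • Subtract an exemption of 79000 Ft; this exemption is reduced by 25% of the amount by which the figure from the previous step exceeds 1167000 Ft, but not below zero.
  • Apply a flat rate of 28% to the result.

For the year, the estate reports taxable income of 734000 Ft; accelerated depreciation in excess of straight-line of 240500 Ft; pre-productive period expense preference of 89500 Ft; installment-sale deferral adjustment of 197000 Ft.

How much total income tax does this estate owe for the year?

Regular income tax:
  233000 Ft × 15% = 34950 Ft
  173000 Ft × 22% = 38060 Ft
  328000 Ft × 28% = 91840 Ft
  → 164850 Ft

Supplementary minimum tax:
  Adjusted income: 734000 Ft + 240500 Ft + 89500 Ft + 197000 Ft = 1261000 Ft
  Exemption: 79000 Ft − 25% × (1261000 Ft − 1167000 Ft) = 79000 Ft − 23500 Ft = 55500 Ft
  Base: 1261000 Ft − 55500 Ft = 1205500 Ft
  1205500 Ft × 28% = 337540 Ft

337540 Ft > 164850 Ft, so the supplementary minimum tax is the binding amount.

337540 Ft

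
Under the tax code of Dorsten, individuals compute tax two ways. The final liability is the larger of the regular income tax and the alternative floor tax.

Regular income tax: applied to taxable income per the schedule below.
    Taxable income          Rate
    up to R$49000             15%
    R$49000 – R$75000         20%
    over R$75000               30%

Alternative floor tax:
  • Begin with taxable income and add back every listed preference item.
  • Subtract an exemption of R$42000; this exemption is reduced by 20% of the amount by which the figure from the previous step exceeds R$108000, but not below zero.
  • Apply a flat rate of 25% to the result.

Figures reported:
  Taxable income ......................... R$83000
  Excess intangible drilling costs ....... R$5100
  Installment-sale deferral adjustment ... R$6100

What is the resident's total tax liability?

R$14950

Alternative floor tax:
  Adjusted income: R$83000 + R$5100 + R$6100 = R$94200
  Exemption: R$94200 ≤ R$108000, so full R$42000 applies
  Base: R$94200 − R$42000 = R$52200
  R$52200 × 25% = R$13050

Regular income tax:
  R$49000 × 15% = R$7350
  R$26000 × 20% = R$5200
  R$8000 × 30% = R$2400
  → R$14950

R$14950 > R$13050, so the regular income tax governs.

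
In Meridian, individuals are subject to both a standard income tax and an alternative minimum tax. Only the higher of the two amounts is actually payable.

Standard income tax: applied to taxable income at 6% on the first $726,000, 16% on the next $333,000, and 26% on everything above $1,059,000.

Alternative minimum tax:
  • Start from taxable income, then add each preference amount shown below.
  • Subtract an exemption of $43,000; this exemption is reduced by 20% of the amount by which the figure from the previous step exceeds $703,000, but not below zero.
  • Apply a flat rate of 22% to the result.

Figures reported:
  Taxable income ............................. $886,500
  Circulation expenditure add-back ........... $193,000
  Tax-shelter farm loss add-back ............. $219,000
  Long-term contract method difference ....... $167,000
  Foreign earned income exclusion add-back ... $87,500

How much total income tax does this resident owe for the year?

Standard income tax:
  $726,000 × 6% = $43,560
  $160,500 × 16% = $25,680
  → $69,240

Alternative minimum tax:
  Adjusted income: $886,500 + $193,000 + $219,000 + $167,000 + $87,500 = $1,553,000
  Exemption: 20% × ($1,553,000 − $703,000) = $170,000 ≥ $43,000, so the exemption is fully phased out
  Base: $1,553,000 − $0 = $1,553,000
  $1,553,000 × 22% = $341,660

$341,660 > $69,240, so the alternative minimum tax is the binding amount.

$341,660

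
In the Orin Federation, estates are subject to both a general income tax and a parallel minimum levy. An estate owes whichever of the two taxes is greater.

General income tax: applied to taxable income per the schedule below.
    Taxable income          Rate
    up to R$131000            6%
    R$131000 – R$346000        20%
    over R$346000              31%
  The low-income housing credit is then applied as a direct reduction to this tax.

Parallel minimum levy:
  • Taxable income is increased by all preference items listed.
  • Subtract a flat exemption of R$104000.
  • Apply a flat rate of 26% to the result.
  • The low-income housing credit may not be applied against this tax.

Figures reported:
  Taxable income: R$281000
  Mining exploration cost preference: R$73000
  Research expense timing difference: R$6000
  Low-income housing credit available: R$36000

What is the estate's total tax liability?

Parallel minimum levy:
  Adjusted income: R$281000 + R$73000 + R$6000 = R$360000
  Less exemption R$104000 → base R$256000
  R$256000 × 26% = R$66560

General income tax:
  R$131000 × 6% = R$7860
  R$150000 × 20% = R$30000
  → R$37860
  Less low-income housing credit R$36000 → R$1860

R$66560 > R$1860, so the parallel minimum levy is the binding amount.

R$66560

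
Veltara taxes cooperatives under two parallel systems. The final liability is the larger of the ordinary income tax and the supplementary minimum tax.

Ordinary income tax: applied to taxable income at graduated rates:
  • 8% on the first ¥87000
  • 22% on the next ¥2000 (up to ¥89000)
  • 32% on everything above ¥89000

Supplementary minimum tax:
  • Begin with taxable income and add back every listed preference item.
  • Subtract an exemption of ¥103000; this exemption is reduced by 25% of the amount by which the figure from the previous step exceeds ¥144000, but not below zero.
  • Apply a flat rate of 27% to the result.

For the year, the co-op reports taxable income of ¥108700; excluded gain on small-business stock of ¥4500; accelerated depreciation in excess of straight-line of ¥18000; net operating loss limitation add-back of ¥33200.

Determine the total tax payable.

Ordinary income tax:
  ¥87000 × 8% = ¥6960
  ¥2000 × 22% = ¥440
  ¥19700 × 32% = ¥6304
  → ¥13704

Supplementary minimum tax:
  Adjusted income: ¥108700 + ¥4500 + ¥18000 + ¥33200 = ¥164400
  Exemption: ¥103000 − 25% × (¥164400 − ¥144000) = ¥103000 − ¥5100 = ¥97900
  Base: ¥164400 − ¥97900 = ¥66500
  ¥66500 × 27% = ¥17955

¥17955 > ¥13704, so the supplementary minimum tax is the binding amount.

¥17955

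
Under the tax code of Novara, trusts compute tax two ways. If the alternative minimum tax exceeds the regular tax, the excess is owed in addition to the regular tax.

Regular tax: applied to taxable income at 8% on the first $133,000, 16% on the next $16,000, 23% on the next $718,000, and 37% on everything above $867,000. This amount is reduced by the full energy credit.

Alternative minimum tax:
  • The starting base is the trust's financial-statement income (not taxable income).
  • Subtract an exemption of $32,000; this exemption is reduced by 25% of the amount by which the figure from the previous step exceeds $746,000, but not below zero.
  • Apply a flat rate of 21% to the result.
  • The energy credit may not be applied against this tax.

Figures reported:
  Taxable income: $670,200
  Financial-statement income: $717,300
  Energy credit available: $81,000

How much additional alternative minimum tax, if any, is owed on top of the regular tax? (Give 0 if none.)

Regular tax:
  $133,000 × 8% = $10,640
  $16,000 × 16% = $2,560
  $521,200 × 23% = $119,876
  → $133,076
  Less energy credit $81,000 → $52,076

Alternative minimum tax:
  Base (financial-statement income): $717,300
  Exemption: $717,300 ≤ $746,000, so full $32,000 applies
  Base: $717,300 − $32,000 = $685,300
  $685,300 × 21% = $143,913

Excess of alternative minimum tax over regular tax: $143,913 − $52,076 = $91,837.

$91,837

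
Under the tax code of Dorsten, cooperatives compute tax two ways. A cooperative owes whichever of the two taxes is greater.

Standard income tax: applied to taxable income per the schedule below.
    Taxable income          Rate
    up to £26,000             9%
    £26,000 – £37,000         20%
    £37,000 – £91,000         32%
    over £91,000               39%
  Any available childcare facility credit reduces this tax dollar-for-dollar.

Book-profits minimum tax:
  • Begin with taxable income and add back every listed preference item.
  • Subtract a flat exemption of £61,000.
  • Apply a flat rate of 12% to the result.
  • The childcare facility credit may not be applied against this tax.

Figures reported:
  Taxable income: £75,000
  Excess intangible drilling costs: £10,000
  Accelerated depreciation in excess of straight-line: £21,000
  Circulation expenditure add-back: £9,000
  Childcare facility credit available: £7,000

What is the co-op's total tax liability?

£9,700

Book-profits minimum tax:
  Adjusted income: £75,000 + £10,000 + £21,000 + £9,000 = £115,000
  Less exemption £61,000 → base £54,000
  £54,000 × 12% = £6,480

Standard income tax:
  £26,000 × 9% = £2,340
  £11,000 × 20% = £2,200
  £38,000 × 32% = £12,160
  → £16,700
  Less childcare facility credit £7,000 → £9,700

£9,700 > £6,480, so the standard income tax governs.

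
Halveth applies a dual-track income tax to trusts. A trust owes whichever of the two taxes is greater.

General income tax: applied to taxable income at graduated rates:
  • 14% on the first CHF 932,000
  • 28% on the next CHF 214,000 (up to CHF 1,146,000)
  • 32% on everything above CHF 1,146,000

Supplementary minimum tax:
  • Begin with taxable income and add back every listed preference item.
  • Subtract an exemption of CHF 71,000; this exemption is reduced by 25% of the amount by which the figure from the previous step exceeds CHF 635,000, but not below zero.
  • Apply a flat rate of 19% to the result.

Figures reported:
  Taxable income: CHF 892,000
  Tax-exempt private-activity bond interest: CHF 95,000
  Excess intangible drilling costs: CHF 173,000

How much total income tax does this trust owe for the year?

CHF 220,400

General income tax:
  CHF 892,000 × 14% = CHF 124,880

Supplementary minimum tax:
  Adjusted income: CHF 892,000 + CHF 95,000 + CHF 173,000 = CHF 1,160,000
  Exemption: 25% × (CHF 1,160,000 − CHF 635,000) = CHF 131,250 ≥ CHF 71,000, so the exemption is fully phased out
  Base: CHF 1,160,000 − CHF 0 = CHF 1,160,000
  CHF 1,160,000 × 19% = CHF 220,400

CHF 220,400 > CHF 124,880, so the supplementary minimum tax is the binding amount.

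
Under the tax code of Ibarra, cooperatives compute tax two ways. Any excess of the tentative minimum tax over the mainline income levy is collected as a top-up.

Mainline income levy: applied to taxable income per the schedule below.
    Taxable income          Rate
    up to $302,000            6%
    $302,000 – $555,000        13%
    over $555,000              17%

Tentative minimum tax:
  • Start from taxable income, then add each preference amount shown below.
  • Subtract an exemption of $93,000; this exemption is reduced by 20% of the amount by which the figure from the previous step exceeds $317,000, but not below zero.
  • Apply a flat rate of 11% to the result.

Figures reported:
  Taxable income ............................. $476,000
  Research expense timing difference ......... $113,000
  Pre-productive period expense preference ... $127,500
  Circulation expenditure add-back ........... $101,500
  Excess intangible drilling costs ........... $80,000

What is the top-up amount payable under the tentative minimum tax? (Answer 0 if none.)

Mainline income levy:
  $302,000 × 6% = $18,120
  $174,000 × 13% = $22,620
  → $40,740

Tentative minimum tax:
  Adjusted income: $476,000 + $113,000 + $127,500 + $101,500 + $80,000 = $898,000
  Exemption: 20% × ($898,000 − $317,000) = $116,200 ≥ $93,000, so the exemption is fully phased out
  Base: $898,000 − $0 = $898,000
  $898,000 × 11% = $98,780

Excess of tentative minimum tax over mainline income levy: $98,780 − $40,740 = $58,040.

$58,040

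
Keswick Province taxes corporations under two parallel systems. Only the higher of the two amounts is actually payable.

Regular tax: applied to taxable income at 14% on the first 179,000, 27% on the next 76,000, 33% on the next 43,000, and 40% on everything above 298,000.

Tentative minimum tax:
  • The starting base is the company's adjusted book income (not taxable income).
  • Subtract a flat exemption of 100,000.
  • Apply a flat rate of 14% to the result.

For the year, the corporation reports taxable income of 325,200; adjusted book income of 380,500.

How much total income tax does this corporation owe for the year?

70,650

Regular tax:
  179,000 × 14% = 25,060
  76,000 × 27% = 20,520
  43,000 × 33% = 14,190
  27,200 × 40% = 10,880
  → 70,650

Tentative minimum tax:
  Base (adjusted book income): 380,500
  Less exemption 100,000 → base 280,500
  280,500 × 14% = 39,270

70,650 > 39,270, so the regular tax governs.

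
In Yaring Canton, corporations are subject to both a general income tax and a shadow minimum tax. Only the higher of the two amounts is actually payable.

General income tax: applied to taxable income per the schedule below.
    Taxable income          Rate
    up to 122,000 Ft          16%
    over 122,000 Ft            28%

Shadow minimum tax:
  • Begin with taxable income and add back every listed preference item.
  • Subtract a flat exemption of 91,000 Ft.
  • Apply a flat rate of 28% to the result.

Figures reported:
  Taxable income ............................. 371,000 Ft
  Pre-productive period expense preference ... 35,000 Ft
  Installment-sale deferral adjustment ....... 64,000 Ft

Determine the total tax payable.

General income tax:
  122,000 Ft × 16% = 19,520 Ft
  249,000 Ft × 28% = 69,720 Ft
  → 89,240 Ft

Shadow minimum tax:
  Adjusted income: 371,000 Ft + 35,000 Ft + 64,000 Ft = 470,000 Ft
  Less exemption 91,000 Ft → base 379,000 Ft
  379,000 Ft × 28% = 106,120 Ft

106,120 Ft > 89,240 Ft, so the shadow minimum tax is the binding amount.

106,120 Ft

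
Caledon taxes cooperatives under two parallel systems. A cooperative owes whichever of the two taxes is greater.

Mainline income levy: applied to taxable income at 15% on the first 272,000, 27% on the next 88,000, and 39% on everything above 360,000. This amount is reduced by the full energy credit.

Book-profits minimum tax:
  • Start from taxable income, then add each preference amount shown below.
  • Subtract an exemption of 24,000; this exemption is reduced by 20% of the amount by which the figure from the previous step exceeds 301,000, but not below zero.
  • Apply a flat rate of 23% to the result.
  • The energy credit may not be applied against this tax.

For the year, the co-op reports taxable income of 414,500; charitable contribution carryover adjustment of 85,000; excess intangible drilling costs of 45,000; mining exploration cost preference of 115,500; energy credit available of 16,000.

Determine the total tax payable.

Mainline income levy:
  272,000 × 15% = 40,800
  88,000 × 27% = 23,760
  54,500 × 39% = 21,255
  → 85,815
  Less energy credit 16,000 → 69,815

Book-profits minimum tax:
  Adjusted income: 414,500 + 85,000 + 45,000 + 115,500 = 660,000
  Exemption: 20% × (660,000 − 301,000) = 71,800 ≥ 24,000, so the exemption is fully phased out
  Base: 660,000 − 0 = 660,000
  660,000 × 23% = 151,800

151,800 > 69,815, so the book-profits minimum tax is the binding amount.

151,800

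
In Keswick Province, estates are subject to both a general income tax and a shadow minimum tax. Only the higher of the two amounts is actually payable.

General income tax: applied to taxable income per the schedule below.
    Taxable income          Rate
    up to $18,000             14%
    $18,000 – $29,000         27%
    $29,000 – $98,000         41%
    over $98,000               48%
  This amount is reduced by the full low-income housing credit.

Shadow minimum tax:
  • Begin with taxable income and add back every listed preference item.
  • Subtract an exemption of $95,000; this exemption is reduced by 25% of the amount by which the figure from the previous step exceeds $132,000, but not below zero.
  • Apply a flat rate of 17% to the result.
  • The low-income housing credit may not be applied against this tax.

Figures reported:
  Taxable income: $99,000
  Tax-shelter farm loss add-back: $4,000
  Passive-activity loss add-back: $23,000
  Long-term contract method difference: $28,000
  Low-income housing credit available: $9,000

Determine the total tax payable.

Shadow minimum tax:
  Adjusted income: $99,000 + $4,000 + $23,000 + $28,000 = $154,000
  Exemption: $95,000 − 25% × ($154,000 − $132,000) = $95,000 − $5,500 = $89,500
  Base: $154,000 − $89,500 = $64,500
  $64,500 × 17% = $10,965

General income tax:
  $18,000 × 14% = $2,520
  $11,000 × 27% = $2,970
  $69,000 × 41% = $28,290
  $1,000 × 48% = $480
  → $34,260
  Less low-income housing credit $9,000 → $25,260

$25,260 > $10,965, so the general income tax governs.

$25,260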